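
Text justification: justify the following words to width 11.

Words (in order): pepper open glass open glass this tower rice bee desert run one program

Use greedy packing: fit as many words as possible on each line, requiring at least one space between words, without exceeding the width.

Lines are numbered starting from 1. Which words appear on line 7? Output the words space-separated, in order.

Line 1: ['pepper', 'open'] (min_width=11, slack=0)
Line 2: ['glass', 'open'] (min_width=10, slack=1)
Line 3: ['glass', 'this'] (min_width=10, slack=1)
Line 4: ['tower', 'rice'] (min_width=10, slack=1)
Line 5: ['bee', 'desert'] (min_width=10, slack=1)
Line 6: ['run', 'one'] (min_width=7, slack=4)
Line 7: ['program'] (min_width=7, slack=4)

Answer: program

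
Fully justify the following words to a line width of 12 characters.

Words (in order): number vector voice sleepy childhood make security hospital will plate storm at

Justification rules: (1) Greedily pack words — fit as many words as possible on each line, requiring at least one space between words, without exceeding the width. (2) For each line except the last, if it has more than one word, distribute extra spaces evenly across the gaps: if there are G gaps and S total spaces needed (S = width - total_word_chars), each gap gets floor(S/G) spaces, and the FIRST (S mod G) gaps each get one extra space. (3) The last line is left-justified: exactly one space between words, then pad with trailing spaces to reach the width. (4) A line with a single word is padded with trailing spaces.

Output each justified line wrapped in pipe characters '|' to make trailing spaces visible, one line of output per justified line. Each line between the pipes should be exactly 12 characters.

Answer: |number      |
|vector voice|
|sleepy      |
|childhood   |
|make        |
|security    |
|hospital    |
|will   plate|
|storm at    |

Derivation:
Line 1: ['number'] (min_width=6, slack=6)
Line 2: ['vector', 'voice'] (min_width=12, slack=0)
Line 3: ['sleepy'] (min_width=6, slack=6)
Line 4: ['childhood'] (min_width=9, slack=3)
Line 5: ['make'] (min_width=4, slack=8)
Line 6: ['security'] (min_width=8, slack=4)
Line 7: ['hospital'] (min_width=8, slack=4)
Line 8: ['will', 'plate'] (min_width=10, slack=2)
Line 9: ['storm', 'at'] (min_width=8, slack=4)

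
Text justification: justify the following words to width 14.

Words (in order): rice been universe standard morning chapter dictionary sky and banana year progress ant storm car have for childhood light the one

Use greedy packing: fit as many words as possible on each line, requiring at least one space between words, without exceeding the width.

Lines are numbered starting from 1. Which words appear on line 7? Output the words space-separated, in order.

Answer: and banana

Derivation:
Line 1: ['rice', 'been'] (min_width=9, slack=5)
Line 2: ['universe'] (min_width=8, slack=6)
Line 3: ['standard'] (min_width=8, slack=6)
Line 4: ['morning'] (min_width=7, slack=7)
Line 5: ['chapter'] (min_width=7, slack=7)
Line 6: ['dictionary', 'sky'] (min_width=14, slack=0)
Line 7: ['and', 'banana'] (min_width=10, slack=4)
Line 8: ['year', 'progress'] (min_width=13, slack=1)
Line 9: ['ant', 'storm', 'car'] (min_width=13, slack=1)
Line 10: ['have', 'for'] (min_width=8, slack=6)
Line 11: ['childhood'] (min_width=9, slack=5)
Line 12: ['light', 'the', 'one'] (min_width=13, slack=1)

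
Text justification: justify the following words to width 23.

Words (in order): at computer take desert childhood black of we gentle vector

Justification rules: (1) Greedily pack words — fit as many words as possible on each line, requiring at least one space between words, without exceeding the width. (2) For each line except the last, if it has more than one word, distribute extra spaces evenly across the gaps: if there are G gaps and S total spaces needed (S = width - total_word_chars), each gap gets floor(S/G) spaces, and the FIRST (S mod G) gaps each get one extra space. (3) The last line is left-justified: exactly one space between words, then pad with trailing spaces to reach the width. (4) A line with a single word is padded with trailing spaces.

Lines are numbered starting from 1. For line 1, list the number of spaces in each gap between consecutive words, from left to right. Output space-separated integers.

Answer: 1 1 1

Derivation:
Line 1: ['at', 'computer', 'take', 'desert'] (min_width=23, slack=0)
Line 2: ['childhood', 'black', 'of', 'we'] (min_width=21, slack=2)
Line 3: ['gentle', 'vector'] (min_width=13, slack=10)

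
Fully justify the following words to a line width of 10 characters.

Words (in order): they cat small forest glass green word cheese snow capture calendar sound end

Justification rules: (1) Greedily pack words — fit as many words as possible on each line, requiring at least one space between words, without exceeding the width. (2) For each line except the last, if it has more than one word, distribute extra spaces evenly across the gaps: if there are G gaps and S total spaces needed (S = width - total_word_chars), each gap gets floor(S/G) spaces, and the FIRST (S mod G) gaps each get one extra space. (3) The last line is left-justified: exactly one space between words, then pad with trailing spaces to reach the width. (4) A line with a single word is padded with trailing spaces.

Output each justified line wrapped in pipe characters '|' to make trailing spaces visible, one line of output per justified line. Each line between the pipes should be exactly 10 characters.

Answer: |they   cat|
|small     |
|forest    |
|glass     |
|green word|
|cheese    |
|snow      |
|capture   |
|calendar  |
|sound end |

Derivation:
Line 1: ['they', 'cat'] (min_width=8, slack=2)
Line 2: ['small'] (min_width=5, slack=5)
Line 3: ['forest'] (min_width=6, slack=4)
Line 4: ['glass'] (min_width=5, slack=5)
Line 5: ['green', 'word'] (min_width=10, slack=0)
Line 6: ['cheese'] (min_width=6, slack=4)
Line 7: ['snow'] (min_width=4, slack=6)
Line 8: ['capture'] (min_width=7, slack=3)
Line 9: ['calendar'] (min_width=8, slack=2)
Line 10: ['sound', 'end'] (min_width=9, slack=1)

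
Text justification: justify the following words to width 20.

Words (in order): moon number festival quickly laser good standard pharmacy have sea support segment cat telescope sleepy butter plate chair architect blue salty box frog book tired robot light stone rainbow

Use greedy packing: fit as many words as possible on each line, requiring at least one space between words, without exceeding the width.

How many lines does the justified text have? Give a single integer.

Answer: 11

Derivation:
Line 1: ['moon', 'number', 'festival'] (min_width=20, slack=0)
Line 2: ['quickly', 'laser', 'good'] (min_width=18, slack=2)
Line 3: ['standard', 'pharmacy'] (min_width=17, slack=3)
Line 4: ['have', 'sea', 'support'] (min_width=16, slack=4)
Line 5: ['segment', 'cat'] (min_width=11, slack=9)
Line 6: ['telescope', 'sleepy'] (min_width=16, slack=4)
Line 7: ['butter', 'plate', 'chair'] (min_width=18, slack=2)
Line 8: ['architect', 'blue', 'salty'] (min_width=20, slack=0)
Line 9: ['box', 'frog', 'book', 'tired'] (min_width=19, slack=1)
Line 10: ['robot', 'light', 'stone'] (min_width=17, slack=3)
Line 11: ['rainbow'] (min_width=7, slack=13)
Total lines: 11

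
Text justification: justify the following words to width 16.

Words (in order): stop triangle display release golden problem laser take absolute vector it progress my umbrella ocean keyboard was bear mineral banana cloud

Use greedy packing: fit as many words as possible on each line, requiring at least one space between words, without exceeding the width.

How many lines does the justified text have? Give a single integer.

Answer: 10

Derivation:
Line 1: ['stop', 'triangle'] (min_width=13, slack=3)
Line 2: ['display', 'release'] (min_width=15, slack=1)
Line 3: ['golden', 'problem'] (min_width=14, slack=2)
Line 4: ['laser', 'take'] (min_width=10, slack=6)
Line 5: ['absolute', 'vector'] (min_width=15, slack=1)
Line 6: ['it', 'progress', 'my'] (min_width=14, slack=2)
Line 7: ['umbrella', 'ocean'] (min_width=14, slack=2)
Line 8: ['keyboard', 'was'] (min_width=12, slack=4)
Line 9: ['bear', 'mineral'] (min_width=12, slack=4)
Line 10: ['banana', 'cloud'] (min_width=12, slack=4)
Total lines: 10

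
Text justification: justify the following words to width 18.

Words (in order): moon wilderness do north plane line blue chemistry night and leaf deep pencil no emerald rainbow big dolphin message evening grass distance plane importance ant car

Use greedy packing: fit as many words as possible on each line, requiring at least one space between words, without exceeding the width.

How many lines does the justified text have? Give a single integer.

Line 1: ['moon', 'wilderness', 'do'] (min_width=18, slack=0)
Line 2: ['north', 'plane', 'line'] (min_width=16, slack=2)
Line 3: ['blue', 'chemistry'] (min_width=14, slack=4)
Line 4: ['night', 'and', 'leaf'] (min_width=14, slack=4)
Line 5: ['deep', 'pencil', 'no'] (min_width=14, slack=4)
Line 6: ['emerald', 'rainbow'] (min_width=15, slack=3)
Line 7: ['big', 'dolphin'] (min_width=11, slack=7)
Line 8: ['message', 'evening'] (min_width=15, slack=3)
Line 9: ['grass', 'distance'] (min_width=14, slack=4)
Line 10: ['plane', 'importance'] (min_width=16, slack=2)
Line 11: ['ant', 'car'] (min_width=7, slack=11)
Total lines: 11

Answer: 11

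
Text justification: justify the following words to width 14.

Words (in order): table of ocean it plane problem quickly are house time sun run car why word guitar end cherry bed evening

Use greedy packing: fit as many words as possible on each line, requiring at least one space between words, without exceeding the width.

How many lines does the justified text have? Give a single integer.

Answer: 9

Derivation:
Line 1: ['table', 'of', 'ocean'] (min_width=14, slack=0)
Line 2: ['it', 'plane'] (min_width=8, slack=6)
Line 3: ['problem'] (min_width=7, slack=7)
Line 4: ['quickly', 'are'] (min_width=11, slack=3)
Line 5: ['house', 'time', 'sun'] (min_width=14, slack=0)
Line 6: ['run', 'car', 'why'] (min_width=11, slack=3)
Line 7: ['word', 'guitar'] (min_width=11, slack=3)
Line 8: ['end', 'cherry', 'bed'] (min_width=14, slack=0)
Line 9: ['evening'] (min_width=7, slack=7)
Total lines: 9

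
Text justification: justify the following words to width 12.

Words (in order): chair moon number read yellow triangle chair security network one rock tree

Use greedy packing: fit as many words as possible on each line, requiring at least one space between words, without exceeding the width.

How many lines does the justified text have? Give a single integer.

Answer: 8

Derivation:
Line 1: ['chair', 'moon'] (min_width=10, slack=2)
Line 2: ['number', 'read'] (min_width=11, slack=1)
Line 3: ['yellow'] (min_width=6, slack=6)
Line 4: ['triangle'] (min_width=8, slack=4)
Line 5: ['chair'] (min_width=5, slack=7)
Line 6: ['security'] (min_width=8, slack=4)
Line 7: ['network', 'one'] (min_width=11, slack=1)
Line 8: ['rock', 'tree'] (min_width=9, slack=3)
Total lines: 8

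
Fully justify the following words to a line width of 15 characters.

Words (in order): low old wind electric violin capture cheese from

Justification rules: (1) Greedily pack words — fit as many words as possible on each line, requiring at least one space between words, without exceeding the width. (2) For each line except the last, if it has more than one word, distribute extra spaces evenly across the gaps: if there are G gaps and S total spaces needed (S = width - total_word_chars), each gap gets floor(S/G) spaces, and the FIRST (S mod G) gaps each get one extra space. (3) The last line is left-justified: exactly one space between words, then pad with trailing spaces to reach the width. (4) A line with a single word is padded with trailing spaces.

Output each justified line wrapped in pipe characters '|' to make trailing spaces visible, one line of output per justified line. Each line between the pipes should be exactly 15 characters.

Line 1: ['low', 'old', 'wind'] (min_width=12, slack=3)
Line 2: ['electric', 'violin'] (min_width=15, slack=0)
Line 3: ['capture', 'cheese'] (min_width=14, slack=1)
Line 4: ['from'] (min_width=4, slack=11)

Answer: |low   old  wind|
|electric violin|
|capture  cheese|
|from           |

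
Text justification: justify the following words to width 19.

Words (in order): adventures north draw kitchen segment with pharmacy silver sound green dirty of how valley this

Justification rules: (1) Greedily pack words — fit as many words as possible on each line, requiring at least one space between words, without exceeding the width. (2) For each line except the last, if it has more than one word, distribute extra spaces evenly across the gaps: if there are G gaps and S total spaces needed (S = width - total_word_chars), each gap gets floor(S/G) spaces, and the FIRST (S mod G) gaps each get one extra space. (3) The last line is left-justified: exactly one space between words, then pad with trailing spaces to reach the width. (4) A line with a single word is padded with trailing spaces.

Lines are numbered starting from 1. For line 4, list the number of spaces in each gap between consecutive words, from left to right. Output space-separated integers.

Answer: 5

Derivation:
Line 1: ['adventures', 'north'] (min_width=16, slack=3)
Line 2: ['draw', 'kitchen'] (min_width=12, slack=7)
Line 3: ['segment', 'with'] (min_width=12, slack=7)
Line 4: ['pharmacy', 'silver'] (min_width=15, slack=4)
Line 5: ['sound', 'green', 'dirty'] (min_width=17, slack=2)
Line 6: ['of', 'how', 'valley', 'this'] (min_width=18, slack=1)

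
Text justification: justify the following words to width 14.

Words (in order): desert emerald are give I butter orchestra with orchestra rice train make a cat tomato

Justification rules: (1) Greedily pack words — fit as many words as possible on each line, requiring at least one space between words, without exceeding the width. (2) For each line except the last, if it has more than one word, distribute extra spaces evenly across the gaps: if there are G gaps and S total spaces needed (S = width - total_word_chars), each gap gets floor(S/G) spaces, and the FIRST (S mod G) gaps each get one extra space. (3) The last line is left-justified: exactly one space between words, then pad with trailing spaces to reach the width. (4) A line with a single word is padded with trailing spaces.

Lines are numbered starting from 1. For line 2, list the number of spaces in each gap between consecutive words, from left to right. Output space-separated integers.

Answer: 3 3

Derivation:
Line 1: ['desert', 'emerald'] (min_width=14, slack=0)
Line 2: ['are', 'give', 'I'] (min_width=10, slack=4)
Line 3: ['butter'] (min_width=6, slack=8)
Line 4: ['orchestra', 'with'] (min_width=14, slack=0)
Line 5: ['orchestra', 'rice'] (min_width=14, slack=0)
Line 6: ['train', 'make', 'a'] (min_width=12, slack=2)
Line 7: ['cat', 'tomato'] (min_width=10, slack=4)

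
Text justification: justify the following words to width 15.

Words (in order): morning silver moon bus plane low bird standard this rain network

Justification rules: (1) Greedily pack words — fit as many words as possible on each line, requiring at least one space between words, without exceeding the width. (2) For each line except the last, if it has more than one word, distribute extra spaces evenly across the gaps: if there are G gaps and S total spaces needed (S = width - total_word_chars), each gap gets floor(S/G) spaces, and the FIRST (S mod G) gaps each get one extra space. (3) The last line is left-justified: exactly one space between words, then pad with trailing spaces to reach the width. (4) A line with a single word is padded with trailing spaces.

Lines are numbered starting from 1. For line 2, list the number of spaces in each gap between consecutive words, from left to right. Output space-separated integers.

Answer: 2 1

Derivation:
Line 1: ['morning', 'silver'] (min_width=14, slack=1)
Line 2: ['moon', 'bus', 'plane'] (min_width=14, slack=1)
Line 3: ['low', 'bird'] (min_width=8, slack=7)
Line 4: ['standard', 'this'] (min_width=13, slack=2)
Line 5: ['rain', 'network'] (min_width=12, slack=3)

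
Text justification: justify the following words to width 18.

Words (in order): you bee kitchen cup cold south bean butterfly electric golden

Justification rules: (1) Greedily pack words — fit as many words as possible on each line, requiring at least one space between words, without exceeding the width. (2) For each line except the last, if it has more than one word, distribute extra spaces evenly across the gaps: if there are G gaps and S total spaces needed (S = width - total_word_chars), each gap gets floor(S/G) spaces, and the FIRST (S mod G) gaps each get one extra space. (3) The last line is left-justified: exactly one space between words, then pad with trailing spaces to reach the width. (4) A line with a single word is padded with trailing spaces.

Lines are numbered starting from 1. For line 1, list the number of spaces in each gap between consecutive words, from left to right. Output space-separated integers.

Answer: 3 2

Derivation:
Line 1: ['you', 'bee', 'kitchen'] (min_width=15, slack=3)
Line 2: ['cup', 'cold', 'south'] (min_width=14, slack=4)
Line 3: ['bean', 'butterfly'] (min_width=14, slack=4)
Line 4: ['electric', 'golden'] (min_width=15, slack=3)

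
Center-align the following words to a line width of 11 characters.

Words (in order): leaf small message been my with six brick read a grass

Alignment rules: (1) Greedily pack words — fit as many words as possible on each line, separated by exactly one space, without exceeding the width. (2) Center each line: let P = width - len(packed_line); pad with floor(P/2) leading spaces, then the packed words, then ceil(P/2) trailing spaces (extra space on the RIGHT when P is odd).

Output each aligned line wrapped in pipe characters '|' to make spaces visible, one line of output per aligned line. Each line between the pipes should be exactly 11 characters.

Line 1: ['leaf', 'small'] (min_width=10, slack=1)
Line 2: ['message'] (min_width=7, slack=4)
Line 3: ['been', 'my'] (min_width=7, slack=4)
Line 4: ['with', 'six'] (min_width=8, slack=3)
Line 5: ['brick', 'read'] (min_width=10, slack=1)
Line 6: ['a', 'grass'] (min_width=7, slack=4)

Answer: |leaf small |
|  message  |
|  been my  |
| with six  |
|brick read |
|  a grass  |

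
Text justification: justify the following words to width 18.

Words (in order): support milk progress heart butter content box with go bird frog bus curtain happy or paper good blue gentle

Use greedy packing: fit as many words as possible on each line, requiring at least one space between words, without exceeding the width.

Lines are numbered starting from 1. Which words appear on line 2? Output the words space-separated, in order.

Line 1: ['support', 'milk'] (min_width=12, slack=6)
Line 2: ['progress', 'heart'] (min_width=14, slack=4)
Line 3: ['butter', 'content', 'box'] (min_width=18, slack=0)
Line 4: ['with', 'go', 'bird', 'frog'] (min_width=17, slack=1)
Line 5: ['bus', 'curtain', 'happy'] (min_width=17, slack=1)
Line 6: ['or', 'paper', 'good', 'blue'] (min_width=18, slack=0)
Line 7: ['gentle'] (min_width=6, slack=12)

Answer: progress heart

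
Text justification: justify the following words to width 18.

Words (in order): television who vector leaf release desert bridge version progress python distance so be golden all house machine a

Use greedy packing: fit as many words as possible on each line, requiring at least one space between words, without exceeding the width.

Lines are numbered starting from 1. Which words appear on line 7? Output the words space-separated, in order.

Answer: golden all house

Derivation:
Line 1: ['television', 'who'] (min_width=14, slack=4)
Line 2: ['vector', 'leaf'] (min_width=11, slack=7)
Line 3: ['release', 'desert'] (min_width=14, slack=4)
Line 4: ['bridge', 'version'] (min_width=14, slack=4)
Line 5: ['progress', 'python'] (min_width=15, slack=3)
Line 6: ['distance', 'so', 'be'] (min_width=14, slack=4)
Line 7: ['golden', 'all', 'house'] (min_width=16, slack=2)
Line 8: ['machine', 'a'] (min_width=9, slack=9)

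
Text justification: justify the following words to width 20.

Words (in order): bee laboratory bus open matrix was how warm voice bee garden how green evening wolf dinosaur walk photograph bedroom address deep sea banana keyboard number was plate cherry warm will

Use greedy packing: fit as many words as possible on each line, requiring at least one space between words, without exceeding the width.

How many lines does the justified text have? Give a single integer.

Answer: 11

Derivation:
Line 1: ['bee', 'laboratory', 'bus'] (min_width=18, slack=2)
Line 2: ['open', 'matrix', 'was', 'how'] (min_width=19, slack=1)
Line 3: ['warm', 'voice', 'bee'] (min_width=14, slack=6)
Line 4: ['garden', 'how', 'green'] (min_width=16, slack=4)
Line 5: ['evening', 'wolf'] (min_width=12, slack=8)
Line 6: ['dinosaur', 'walk'] (min_width=13, slack=7)
Line 7: ['photograph', 'bedroom'] (min_width=18, slack=2)
Line 8: ['address', 'deep', 'sea'] (min_width=16, slack=4)
Line 9: ['banana', 'keyboard'] (min_width=15, slack=5)
Line 10: ['number', 'was', 'plate'] (min_width=16, slack=4)
Line 11: ['cherry', 'warm', 'will'] (min_width=16, slack=4)
Total lines: 11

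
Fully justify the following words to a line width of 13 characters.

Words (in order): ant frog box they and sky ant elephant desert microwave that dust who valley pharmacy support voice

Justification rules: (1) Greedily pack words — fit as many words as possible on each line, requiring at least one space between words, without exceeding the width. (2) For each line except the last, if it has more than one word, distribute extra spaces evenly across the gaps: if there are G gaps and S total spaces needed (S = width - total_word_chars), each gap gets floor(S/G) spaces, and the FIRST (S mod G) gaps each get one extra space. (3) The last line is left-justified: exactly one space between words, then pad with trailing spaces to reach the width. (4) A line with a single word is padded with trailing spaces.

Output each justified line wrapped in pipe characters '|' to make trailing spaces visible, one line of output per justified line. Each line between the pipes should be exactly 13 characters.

Line 1: ['ant', 'frog', 'box'] (min_width=12, slack=1)
Line 2: ['they', 'and', 'sky'] (min_width=12, slack=1)
Line 3: ['ant', 'elephant'] (min_width=12, slack=1)
Line 4: ['desert'] (min_width=6, slack=7)
Line 5: ['microwave'] (min_width=9, slack=4)
Line 6: ['that', 'dust', 'who'] (min_width=13, slack=0)
Line 7: ['valley'] (min_width=6, slack=7)
Line 8: ['pharmacy'] (min_width=8, slack=5)
Line 9: ['support', 'voice'] (min_width=13, slack=0)

Answer: |ant  frog box|
|they  and sky|
|ant  elephant|
|desert       |
|microwave    |
|that dust who|
|valley       |
|pharmacy     |
|support voice|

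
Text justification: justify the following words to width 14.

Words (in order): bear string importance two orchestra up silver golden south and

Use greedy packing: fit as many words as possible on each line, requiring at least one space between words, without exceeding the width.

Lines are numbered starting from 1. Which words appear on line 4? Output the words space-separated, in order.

Line 1: ['bear', 'string'] (min_width=11, slack=3)
Line 2: ['importance', 'two'] (min_width=14, slack=0)
Line 3: ['orchestra', 'up'] (min_width=12, slack=2)
Line 4: ['silver', 'golden'] (min_width=13, slack=1)
Line 5: ['south', 'and'] (min_width=9, slack=5)

Answer: silver golden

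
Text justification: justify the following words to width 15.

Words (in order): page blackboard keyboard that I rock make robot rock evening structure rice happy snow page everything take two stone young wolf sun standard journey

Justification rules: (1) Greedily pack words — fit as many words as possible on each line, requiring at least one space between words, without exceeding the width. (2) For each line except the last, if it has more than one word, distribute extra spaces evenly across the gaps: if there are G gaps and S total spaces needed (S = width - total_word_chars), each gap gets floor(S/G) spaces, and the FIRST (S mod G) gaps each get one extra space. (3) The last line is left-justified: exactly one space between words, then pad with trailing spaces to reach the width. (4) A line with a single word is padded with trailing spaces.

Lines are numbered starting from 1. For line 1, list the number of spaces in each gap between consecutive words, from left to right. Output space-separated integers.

Answer: 1

Derivation:
Line 1: ['page', 'blackboard'] (min_width=15, slack=0)
Line 2: ['keyboard', 'that', 'I'] (min_width=15, slack=0)
Line 3: ['rock', 'make', 'robot'] (min_width=15, slack=0)
Line 4: ['rock', 'evening'] (min_width=12, slack=3)
Line 5: ['structure', 'rice'] (min_width=14, slack=1)
Line 6: ['happy', 'snow', 'page'] (min_width=15, slack=0)
Line 7: ['everything', 'take'] (min_width=15, slack=0)
Line 8: ['two', 'stone', 'young'] (min_width=15, slack=0)
Line 9: ['wolf', 'sun'] (min_width=8, slack=7)
Line 10: ['standard'] (min_width=8, slack=7)
Line 11: ['journey'] (min_width=7, slack=8)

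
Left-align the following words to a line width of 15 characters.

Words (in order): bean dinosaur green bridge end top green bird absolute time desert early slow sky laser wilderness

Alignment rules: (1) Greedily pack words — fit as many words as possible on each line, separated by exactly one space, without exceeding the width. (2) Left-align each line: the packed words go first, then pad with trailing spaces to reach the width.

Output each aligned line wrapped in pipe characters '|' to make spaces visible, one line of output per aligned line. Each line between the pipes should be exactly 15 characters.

Line 1: ['bean', 'dinosaur'] (min_width=13, slack=2)
Line 2: ['green', 'bridge'] (min_width=12, slack=3)
Line 3: ['end', 'top', 'green'] (min_width=13, slack=2)
Line 4: ['bird', 'absolute'] (min_width=13, slack=2)
Line 5: ['time', 'desert'] (min_width=11, slack=4)
Line 6: ['early', 'slow', 'sky'] (min_width=14, slack=1)
Line 7: ['laser'] (min_width=5, slack=10)
Line 8: ['wilderness'] (min_width=10, slack=5)

Answer: |bean dinosaur  |
|green bridge   |
|end top green  |
|bird absolute  |
|time desert    |
|early slow sky |
|laser          |
|wilderness     |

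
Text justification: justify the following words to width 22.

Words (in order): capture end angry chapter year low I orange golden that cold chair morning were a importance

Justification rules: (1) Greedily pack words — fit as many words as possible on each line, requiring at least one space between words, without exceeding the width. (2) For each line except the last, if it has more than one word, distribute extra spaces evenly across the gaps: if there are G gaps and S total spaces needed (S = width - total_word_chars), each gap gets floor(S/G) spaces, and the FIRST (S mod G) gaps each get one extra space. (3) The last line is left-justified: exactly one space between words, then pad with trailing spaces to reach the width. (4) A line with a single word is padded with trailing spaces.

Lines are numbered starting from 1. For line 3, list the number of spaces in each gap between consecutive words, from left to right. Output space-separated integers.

Line 1: ['capture', 'end', 'angry'] (min_width=17, slack=5)
Line 2: ['chapter', 'year', 'low', 'I'] (min_width=18, slack=4)
Line 3: ['orange', 'golden', 'that'] (min_width=18, slack=4)
Line 4: ['cold', 'chair', 'morning'] (min_width=18, slack=4)
Line 5: ['were', 'a', 'importance'] (min_width=17, slack=5)

Answer: 3 3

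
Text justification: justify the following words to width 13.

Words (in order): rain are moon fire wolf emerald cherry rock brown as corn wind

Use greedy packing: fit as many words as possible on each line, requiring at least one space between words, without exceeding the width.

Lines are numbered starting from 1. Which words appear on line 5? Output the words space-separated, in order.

Line 1: ['rain', 'are', 'moon'] (min_width=13, slack=0)
Line 2: ['fire', 'wolf'] (min_width=9, slack=4)
Line 3: ['emerald'] (min_width=7, slack=6)
Line 4: ['cherry', 'rock'] (min_width=11, slack=2)
Line 5: ['brown', 'as', 'corn'] (min_width=13, slack=0)
Line 6: ['wind'] (min_width=4, slack=9)

Answer: brown as corn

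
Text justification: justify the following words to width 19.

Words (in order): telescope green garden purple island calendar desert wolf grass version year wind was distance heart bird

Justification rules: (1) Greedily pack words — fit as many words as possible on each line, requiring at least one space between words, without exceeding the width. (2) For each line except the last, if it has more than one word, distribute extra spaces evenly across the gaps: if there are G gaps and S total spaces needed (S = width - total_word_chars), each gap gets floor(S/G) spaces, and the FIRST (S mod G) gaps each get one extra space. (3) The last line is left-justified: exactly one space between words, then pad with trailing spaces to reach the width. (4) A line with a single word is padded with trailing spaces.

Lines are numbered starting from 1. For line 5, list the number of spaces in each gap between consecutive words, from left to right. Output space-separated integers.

Line 1: ['telescope', 'green'] (min_width=15, slack=4)
Line 2: ['garden', 'purple'] (min_width=13, slack=6)
Line 3: ['island', 'calendar'] (min_width=15, slack=4)
Line 4: ['desert', 'wolf', 'grass'] (min_width=17, slack=2)
Line 5: ['version', 'year', 'wind'] (min_width=17, slack=2)
Line 6: ['was', 'distance', 'heart'] (min_width=18, slack=1)
Line 7: ['bird'] (min_width=4, slack=15)

Answer: 2 2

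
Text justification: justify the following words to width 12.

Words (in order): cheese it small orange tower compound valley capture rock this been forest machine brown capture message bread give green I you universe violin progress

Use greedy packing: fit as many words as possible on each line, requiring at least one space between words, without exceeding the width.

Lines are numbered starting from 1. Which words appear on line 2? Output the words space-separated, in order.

Answer: small orange

Derivation:
Line 1: ['cheese', 'it'] (min_width=9, slack=3)
Line 2: ['small', 'orange'] (min_width=12, slack=0)
Line 3: ['tower'] (min_width=5, slack=7)
Line 4: ['compound'] (min_width=8, slack=4)
Line 5: ['valley'] (min_width=6, slack=6)
Line 6: ['capture', 'rock'] (min_width=12, slack=0)
Line 7: ['this', 'been'] (min_width=9, slack=3)
Line 8: ['forest'] (min_width=6, slack=6)
Line 9: ['machine'] (min_width=7, slack=5)
Line 10: ['brown'] (min_width=5, slack=7)
Line 11: ['capture'] (min_width=7, slack=5)
Line 12: ['message'] (min_width=7, slack=5)
Line 13: ['bread', 'give'] (min_width=10, slack=2)
Line 14: ['green', 'I', 'you'] (min_width=11, slack=1)
Line 15: ['universe'] (min_width=8, slack=4)
Line 16: ['violin'] (min_width=6, slack=6)
Line 17: ['progress'] (min_width=8, slack=4)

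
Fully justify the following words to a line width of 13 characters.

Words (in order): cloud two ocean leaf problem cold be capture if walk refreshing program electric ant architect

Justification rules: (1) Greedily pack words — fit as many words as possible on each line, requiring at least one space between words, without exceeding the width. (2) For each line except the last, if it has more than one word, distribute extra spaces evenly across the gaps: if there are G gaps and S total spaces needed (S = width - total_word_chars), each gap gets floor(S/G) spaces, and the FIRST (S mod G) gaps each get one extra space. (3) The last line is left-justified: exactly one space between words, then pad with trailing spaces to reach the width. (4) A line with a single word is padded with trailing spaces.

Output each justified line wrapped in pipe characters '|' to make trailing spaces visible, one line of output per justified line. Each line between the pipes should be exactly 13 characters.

Answer: |cloud     two|
|ocean    leaf|
|problem  cold|
|be capture if|
|walk         |
|refreshing   |
|program      |
|electric  ant|
|architect    |

Derivation:
Line 1: ['cloud', 'two'] (min_width=9, slack=4)
Line 2: ['ocean', 'leaf'] (min_width=10, slack=3)
Line 3: ['problem', 'cold'] (min_width=12, slack=1)
Line 4: ['be', 'capture', 'if'] (min_width=13, slack=0)
Line 5: ['walk'] (min_width=4, slack=9)
Line 6: ['refreshing'] (min_width=10, slack=3)
Line 7: ['program'] (min_width=7, slack=6)
Line 8: ['electric', 'ant'] (min_width=12, slack=1)
Line 9: ['architect'] (min_width=9, slack=4)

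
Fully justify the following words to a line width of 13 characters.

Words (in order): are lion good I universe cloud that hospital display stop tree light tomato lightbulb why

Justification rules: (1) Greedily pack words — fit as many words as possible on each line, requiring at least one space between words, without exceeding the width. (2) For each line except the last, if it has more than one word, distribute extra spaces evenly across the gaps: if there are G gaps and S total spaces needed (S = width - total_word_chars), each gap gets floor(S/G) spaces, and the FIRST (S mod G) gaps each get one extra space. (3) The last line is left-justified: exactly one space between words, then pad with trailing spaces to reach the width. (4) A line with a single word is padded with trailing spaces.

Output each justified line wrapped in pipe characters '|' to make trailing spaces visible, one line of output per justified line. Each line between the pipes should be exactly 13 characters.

Line 1: ['are', 'lion', 'good'] (min_width=13, slack=0)
Line 2: ['I', 'universe'] (min_width=10, slack=3)
Line 3: ['cloud', 'that'] (min_width=10, slack=3)
Line 4: ['hospital'] (min_width=8, slack=5)
Line 5: ['display', 'stop'] (min_width=12, slack=1)
Line 6: ['tree', 'light'] (min_width=10, slack=3)
Line 7: ['tomato'] (min_width=6, slack=7)
Line 8: ['lightbulb', 'why'] (min_width=13, slack=0)

Answer: |are lion good|
|I    universe|
|cloud    that|
|hospital     |
|display  stop|
|tree    light|
|tomato       |
|lightbulb why|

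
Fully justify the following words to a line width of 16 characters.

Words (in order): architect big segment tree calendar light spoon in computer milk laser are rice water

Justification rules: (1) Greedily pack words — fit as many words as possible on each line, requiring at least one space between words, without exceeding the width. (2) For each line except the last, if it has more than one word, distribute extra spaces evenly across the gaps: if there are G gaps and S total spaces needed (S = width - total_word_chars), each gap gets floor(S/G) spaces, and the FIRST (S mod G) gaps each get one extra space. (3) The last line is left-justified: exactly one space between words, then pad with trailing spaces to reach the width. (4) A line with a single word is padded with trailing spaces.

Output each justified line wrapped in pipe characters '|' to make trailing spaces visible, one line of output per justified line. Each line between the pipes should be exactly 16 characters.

Line 1: ['architect', 'big'] (min_width=13, slack=3)
Line 2: ['segment', 'tree'] (min_width=12, slack=4)
Line 3: ['calendar', 'light'] (min_width=14, slack=2)
Line 4: ['spoon', 'in'] (min_width=8, slack=8)
Line 5: ['computer', 'milk'] (min_width=13, slack=3)
Line 6: ['laser', 'are', 'rice'] (min_width=14, slack=2)
Line 7: ['water'] (min_width=5, slack=11)

Answer: |architect    big|
|segment     tree|
|calendar   light|
|spoon         in|
|computer    milk|
|laser  are  rice|
|water           |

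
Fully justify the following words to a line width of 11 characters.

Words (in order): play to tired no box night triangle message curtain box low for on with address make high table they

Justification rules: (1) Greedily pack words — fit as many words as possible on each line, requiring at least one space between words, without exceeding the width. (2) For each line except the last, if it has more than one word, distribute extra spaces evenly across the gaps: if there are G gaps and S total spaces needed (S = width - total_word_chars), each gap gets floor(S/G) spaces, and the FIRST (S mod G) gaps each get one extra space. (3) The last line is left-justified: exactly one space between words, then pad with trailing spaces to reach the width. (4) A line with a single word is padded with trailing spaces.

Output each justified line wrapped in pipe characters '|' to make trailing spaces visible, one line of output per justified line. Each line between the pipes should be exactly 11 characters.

Line 1: ['play', 'to'] (min_width=7, slack=4)
Line 2: ['tired', 'no'] (min_width=8, slack=3)
Line 3: ['box', 'night'] (min_width=9, slack=2)
Line 4: ['triangle'] (min_width=8, slack=3)
Line 5: ['message'] (min_width=7, slack=4)
Line 6: ['curtain', 'box'] (min_width=11, slack=0)
Line 7: ['low', 'for', 'on'] (min_width=10, slack=1)
Line 8: ['with'] (min_width=4, slack=7)
Line 9: ['address'] (min_width=7, slack=4)
Line 10: ['make', 'high'] (min_width=9, slack=2)
Line 11: ['table', 'they'] (min_width=10, slack=1)

Answer: |play     to|
|tired    no|
|box   night|
|triangle   |
|message    |
|curtain box|
|low  for on|
|with       |
|address    |
|make   high|
|table they |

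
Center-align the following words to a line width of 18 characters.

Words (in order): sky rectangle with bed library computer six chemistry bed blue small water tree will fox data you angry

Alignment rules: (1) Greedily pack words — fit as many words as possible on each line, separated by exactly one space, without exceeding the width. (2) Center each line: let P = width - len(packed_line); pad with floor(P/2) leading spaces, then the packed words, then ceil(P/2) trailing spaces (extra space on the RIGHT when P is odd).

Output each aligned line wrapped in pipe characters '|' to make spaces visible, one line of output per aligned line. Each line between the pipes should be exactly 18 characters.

Line 1: ['sky', 'rectangle', 'with'] (min_width=18, slack=0)
Line 2: ['bed', 'library'] (min_width=11, slack=7)
Line 3: ['computer', 'six'] (min_width=12, slack=6)
Line 4: ['chemistry', 'bed', 'blue'] (min_width=18, slack=0)
Line 5: ['small', 'water', 'tree'] (min_width=16, slack=2)
Line 6: ['will', 'fox', 'data', 'you'] (min_width=17, slack=1)
Line 7: ['angry'] (min_width=5, slack=13)

Answer: |sky rectangle with|
|   bed library    |
|   computer six   |
|chemistry bed blue|
| small water tree |
|will fox data you |
|      angry       |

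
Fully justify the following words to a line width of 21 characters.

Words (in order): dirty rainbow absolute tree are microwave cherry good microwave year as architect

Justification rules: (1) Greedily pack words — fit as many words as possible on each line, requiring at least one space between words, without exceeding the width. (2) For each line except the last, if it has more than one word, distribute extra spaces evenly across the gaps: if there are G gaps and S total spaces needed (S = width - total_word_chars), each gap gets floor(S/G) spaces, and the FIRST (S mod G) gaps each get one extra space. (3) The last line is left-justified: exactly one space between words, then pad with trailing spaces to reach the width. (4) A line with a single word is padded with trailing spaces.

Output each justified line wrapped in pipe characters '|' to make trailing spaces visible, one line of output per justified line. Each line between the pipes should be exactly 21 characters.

Answer: |dirty         rainbow|
|absolute   tree   are|
|microwave cherry good|
|microwave   year   as|
|architect            |

Derivation:
Line 1: ['dirty', 'rainbow'] (min_width=13, slack=8)
Line 2: ['absolute', 'tree', 'are'] (min_width=17, slack=4)
Line 3: ['microwave', 'cherry', 'good'] (min_width=21, slack=0)
Line 4: ['microwave', 'year', 'as'] (min_width=17, slack=4)
Line 5: ['architect'] (min_width=9, slack=12)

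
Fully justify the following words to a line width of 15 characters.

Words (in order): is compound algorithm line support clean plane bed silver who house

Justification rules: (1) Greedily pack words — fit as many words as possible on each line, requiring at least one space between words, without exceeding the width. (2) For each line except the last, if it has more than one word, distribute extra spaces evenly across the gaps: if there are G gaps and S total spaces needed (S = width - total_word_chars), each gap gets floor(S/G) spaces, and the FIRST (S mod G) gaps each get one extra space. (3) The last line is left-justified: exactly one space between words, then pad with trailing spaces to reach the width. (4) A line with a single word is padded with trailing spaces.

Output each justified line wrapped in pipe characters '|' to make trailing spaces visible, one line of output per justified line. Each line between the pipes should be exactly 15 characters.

Line 1: ['is', 'compound'] (min_width=11, slack=4)
Line 2: ['algorithm', 'line'] (min_width=14, slack=1)
Line 3: ['support', 'clean'] (min_width=13, slack=2)
Line 4: ['plane', 'bed'] (min_width=9, slack=6)
Line 5: ['silver', 'who'] (min_width=10, slack=5)
Line 6: ['house'] (min_width=5, slack=10)

Answer: |is     compound|
|algorithm  line|
|support   clean|
|plane       bed|
|silver      who|
|house          |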